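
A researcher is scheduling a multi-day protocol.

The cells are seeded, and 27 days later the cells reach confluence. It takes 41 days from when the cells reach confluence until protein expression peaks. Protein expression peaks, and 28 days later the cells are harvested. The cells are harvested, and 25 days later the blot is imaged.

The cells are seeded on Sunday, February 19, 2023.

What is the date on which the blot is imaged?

Tuesday, June 20, 2023

The cells are seeded: Feb 19, 2023.
The cells reach confluence: Feb 19, 2023 + 27 days = Mar 18, 2023.
Protein expression peaks: Mar 18, 2023 + 41 days = Apr 28, 2023.
The cells are harvested: Apr 28, 2023 + 28 days = May 26, 2023.
The blot is imaged: May 26, 2023 + 25 days = Jun 20, 2023.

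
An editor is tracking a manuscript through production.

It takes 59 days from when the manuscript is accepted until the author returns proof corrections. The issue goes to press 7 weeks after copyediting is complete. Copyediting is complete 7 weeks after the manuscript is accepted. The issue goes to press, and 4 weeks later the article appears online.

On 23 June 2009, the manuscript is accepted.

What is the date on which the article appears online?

27 October 2009

The manuscript is accepted: Jun 23, 2009.
Copyediting is complete: Jun 23, 2009 + 7 weeks = Aug 11, 2009.
The issue goes to press: Aug 11, 2009 + 7 weeks = Sep 29, 2009.
The article appears online: Sep 29, 2009 + 4 weeks = Oct 27, 2009.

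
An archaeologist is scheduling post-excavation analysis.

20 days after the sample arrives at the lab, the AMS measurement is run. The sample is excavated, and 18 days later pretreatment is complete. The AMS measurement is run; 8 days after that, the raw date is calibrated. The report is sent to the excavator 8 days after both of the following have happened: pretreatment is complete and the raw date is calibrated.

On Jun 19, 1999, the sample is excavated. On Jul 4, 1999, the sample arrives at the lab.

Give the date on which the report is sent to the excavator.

The sample is excavated: Jun 19, 1999.
Pretreatment is complete: Jun 19, 1999 + 18 days = Jul 7, 1999.
The sample arrives at the lab: Jul 4, 1999.
The AMS measurement is run: Jul 4, 1999 + 20 days = Jul 24, 1999.
The raw date is calibrated: Jul 24, 1999 + 8 days = Aug 1, 1999.
Both prerequisites met — pretreatment is complete (Jul 7, 1999), the raw date is calibrated (Aug 1, 1999); the later is Aug 1, 1999.
The report is sent to the excavator: Aug 1, 1999 + 8 days = Aug 9, 1999.

Aug 9, 1999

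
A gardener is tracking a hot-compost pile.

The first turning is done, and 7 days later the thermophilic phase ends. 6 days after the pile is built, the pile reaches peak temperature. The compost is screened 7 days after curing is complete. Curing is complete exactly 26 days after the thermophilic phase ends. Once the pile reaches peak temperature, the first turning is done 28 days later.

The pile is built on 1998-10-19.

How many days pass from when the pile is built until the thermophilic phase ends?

41 days

Causal path: the pile is built → the pile reaches peak temperature → the first turning is done → the thermophilic phase ends.
Total delay along the path: 6 + 28 + 7 = 41 days.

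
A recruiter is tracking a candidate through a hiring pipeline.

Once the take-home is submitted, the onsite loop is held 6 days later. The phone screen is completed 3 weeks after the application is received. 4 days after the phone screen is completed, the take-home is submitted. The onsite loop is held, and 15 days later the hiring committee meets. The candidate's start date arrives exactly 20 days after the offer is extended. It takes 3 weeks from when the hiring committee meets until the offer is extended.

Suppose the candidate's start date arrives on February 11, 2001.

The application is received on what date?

November 16, 2000

The candidate's start date arrives: Feb 11, 2001.
The offer is extended: Feb 11, 2001 − 20 days = Jan 22, 2001.
The hiring committee meets: Jan 22, 2001 − 3 weeks = Jan 1, 2001.
The onsite loop is held: Jan 1, 2001 − 15 days = Dec 17, 2000.
The take-home is submitted: Dec 17, 2000 − 6 days = Dec 11, 2000.
The phone screen is completed: Dec 11, 2000 − 4 days = Dec 7, 2000.
The application is received: Dec 7, 2000 − 3 weeks = Nov 16, 2000.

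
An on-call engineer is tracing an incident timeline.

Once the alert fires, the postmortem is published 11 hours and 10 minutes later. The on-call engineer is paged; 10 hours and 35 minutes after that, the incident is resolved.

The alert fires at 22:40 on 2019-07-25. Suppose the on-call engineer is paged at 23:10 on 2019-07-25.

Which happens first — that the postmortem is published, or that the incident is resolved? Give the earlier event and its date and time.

The incident is resolved — 09:45 on 2019-07-26

The alert fires: 22:40 Jul 25, 2019.
The postmortem is published: 22:40 Jul 25, 2019 + 11h10m = 09:50 Jul 26, 2019.
The on-call engineer is paged: 23:10 Jul 25, 2019.
The incident is resolved: 23:10 Jul 25, 2019 + 10h35m = 09:45 Jul 26, 2019.
Comparing: the postmortem is published at 09:50 Jul 26, 2019 vs the incident is resolved at 09:45 Jul 26, 2019. Earlier: the incident is resolved.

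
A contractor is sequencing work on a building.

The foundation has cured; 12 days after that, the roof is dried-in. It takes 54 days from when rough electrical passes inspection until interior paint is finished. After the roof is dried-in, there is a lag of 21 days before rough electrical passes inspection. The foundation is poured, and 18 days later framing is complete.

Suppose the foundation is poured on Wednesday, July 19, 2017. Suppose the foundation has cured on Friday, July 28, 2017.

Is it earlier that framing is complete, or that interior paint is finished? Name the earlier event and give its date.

Framing is complete — Sunday, August 6, 2017

The foundation is poured: Jul 19, 2017.
Framing is complete: Jul 19, 2017 + 18 days = Aug 6, 2017.
The foundation has cured: Jul 28, 2017.
The roof is dried-in: Jul 28, 2017 + 12 days = Aug 9, 2017.
Rough electrical passes inspection: Aug 9, 2017 + 21 days = Aug 30, 2017.
Interior paint is finished: Aug 30, 2017 + 54 days = Oct 23, 2017.
Comparing: framing is complete on Aug 6, 2017 vs interior paint is finished on Oct 23, 2017. Earlier: framing is complete.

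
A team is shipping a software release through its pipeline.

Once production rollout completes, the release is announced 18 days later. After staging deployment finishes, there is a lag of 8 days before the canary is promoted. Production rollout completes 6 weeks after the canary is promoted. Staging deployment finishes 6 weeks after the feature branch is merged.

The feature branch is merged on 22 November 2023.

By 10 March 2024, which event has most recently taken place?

Production rollout completes

The feature branch is merged: Nov 22, 2023.
Staging deployment finishes: Nov 22, 2023 + 6 weeks = Jan 3, 2024.
The canary is promoted: Jan 3, 2024 + 8 days = Jan 11, 2024.
Production rollout completes: Jan 11, 2024 + 6 weeks = Feb 22, 2024.
The release is announced: Feb 22, 2024 + 18 days = Mar 11, 2024.
Mar 10, 2024 falls between when production rollout completes (Feb 22, 2024) and when the release is announced (Mar 11, 2024).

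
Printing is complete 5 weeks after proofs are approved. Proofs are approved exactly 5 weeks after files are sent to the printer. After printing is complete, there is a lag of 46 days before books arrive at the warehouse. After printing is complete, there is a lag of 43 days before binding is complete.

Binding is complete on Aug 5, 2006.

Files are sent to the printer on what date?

Apr 14, 2006

Binding is complete: Aug 5, 2006.
Printing is complete: Aug 5, 2006 − 43 days = Jun 23, 2006.
Proofs are approved: Jun 23, 2006 − 5 weeks = May 19, 2006.
Files are sent to the printer: May 19, 2006 − 5 weeks = Apr 14, 2006.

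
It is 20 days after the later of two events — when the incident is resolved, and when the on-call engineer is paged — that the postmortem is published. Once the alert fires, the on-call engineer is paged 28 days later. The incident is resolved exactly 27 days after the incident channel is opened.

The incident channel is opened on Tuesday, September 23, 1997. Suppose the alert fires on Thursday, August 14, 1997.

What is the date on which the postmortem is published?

Sunday, November 9, 1997

The incident channel is opened: Sep 23, 1997.
The incident is resolved: Sep 23, 1997 + 27 days = Oct 20, 1997.
The alert fires: Aug 14, 1997.
The on-call engineer is paged: Aug 14, 1997 + 28 days = Sep 11, 1997.
Both prerequisites met — the incident is resolved (Oct 20, 1997), the on-call engineer is paged (Sep 11, 1997); the later is Oct 20, 1997.
The postmortem is published: Oct 20, 1997 + 20 days = Nov 9, 1997.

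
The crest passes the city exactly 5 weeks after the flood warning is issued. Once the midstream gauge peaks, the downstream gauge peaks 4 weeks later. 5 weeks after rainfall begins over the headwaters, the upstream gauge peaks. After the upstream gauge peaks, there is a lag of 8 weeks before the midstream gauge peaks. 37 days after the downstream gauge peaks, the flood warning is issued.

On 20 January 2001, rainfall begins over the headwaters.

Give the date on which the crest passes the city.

Rainfall begins over the headwaters: Jan 20, 2001.
The upstream gauge peaks: Jan 20, 2001 + 5 weeks = Feb 24, 2001.
The midstream gauge peaks: Feb 24, 2001 + 8 weeks = Apr 21, 2001.
The downstream gauge peaks: Apr 21, 2001 + 4 weeks = May 19, 2001.
The flood warning is issued: May 19, 2001 + 37 days = Jun 25, 2001.
The crest passes the city: Jun 25, 2001 + 5 weeks = Jul 30, 2001.

30 July 2001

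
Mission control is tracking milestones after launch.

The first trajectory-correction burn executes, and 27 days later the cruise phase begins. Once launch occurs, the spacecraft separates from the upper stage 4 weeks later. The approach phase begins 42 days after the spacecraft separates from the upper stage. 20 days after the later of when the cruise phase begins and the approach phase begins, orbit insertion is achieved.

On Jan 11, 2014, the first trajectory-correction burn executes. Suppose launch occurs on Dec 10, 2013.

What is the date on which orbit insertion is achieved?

Mar 10, 2014

The first trajectory-correction burn executes: Jan 11, 2014.
The cruise phase begins: Jan 11, 2014 + 27 days = Feb 7, 2014.
Launch occurs: Dec 10, 2013.
The spacecraft separates from the upper stage: Dec 10, 2013 + 4 weeks = Jan 7, 2014.
The approach phase begins: Jan 7, 2014 + 42 days = Feb 18, 2014.
Both prerequisites met — the cruise phase begins (Feb 7, 2014), the approach phase begins (Feb 18, 2014); the later is Feb 18, 2014.
Orbit insertion is achieved: Feb 18, 2014 + 20 days = Mar 10, 2014.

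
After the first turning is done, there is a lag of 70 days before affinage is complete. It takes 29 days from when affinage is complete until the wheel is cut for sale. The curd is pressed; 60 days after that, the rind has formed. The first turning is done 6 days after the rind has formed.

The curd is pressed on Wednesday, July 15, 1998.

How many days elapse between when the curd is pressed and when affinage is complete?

136 days

Causal path: the curd is pressed → the rind has formed → the first turning is done → affinage is complete.
Total delay along the path: 60 + 6 + 70 = 136 days.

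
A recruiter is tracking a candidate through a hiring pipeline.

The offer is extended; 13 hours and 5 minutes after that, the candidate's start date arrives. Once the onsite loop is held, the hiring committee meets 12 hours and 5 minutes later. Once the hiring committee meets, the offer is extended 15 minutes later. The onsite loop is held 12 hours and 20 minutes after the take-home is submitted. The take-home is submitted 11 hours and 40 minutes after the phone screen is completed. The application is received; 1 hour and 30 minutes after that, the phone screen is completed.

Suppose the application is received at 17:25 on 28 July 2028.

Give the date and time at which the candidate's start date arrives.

The application is received: 17:25 Jul 28, 2028.
The phone screen is completed: 17:25 Jul 28, 2028 + 1h30m = 18:55 Jul 28, 2028.
The take-home is submitted: 18:55 Jul 28, 2028 + 11h40m = 06:35 Jul 29, 2028.
The onsite loop is held: 06:35 Jul 29, 2028 + 12h20m = 18:55 Jul 29, 2028.
The hiring committee meets: 18:55 Jul 29, 2028 + 12h05m = 07:00 Jul 30, 2028.
The offer is extended: 07:00 Jul 30, 2028 + 15m = 07:15 Jul 30, 2028.
The candidate's start date arrives: 07:15 Jul 30, 2028 + 13h05m = 20:20 Jul 30, 2028.

20:20 on 30 July 2028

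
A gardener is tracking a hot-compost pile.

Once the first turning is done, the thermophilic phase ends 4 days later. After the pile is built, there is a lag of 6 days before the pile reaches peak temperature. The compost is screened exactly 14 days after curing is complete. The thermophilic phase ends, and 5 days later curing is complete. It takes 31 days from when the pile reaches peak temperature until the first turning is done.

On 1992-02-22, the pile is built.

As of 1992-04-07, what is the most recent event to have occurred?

The pile is built: Feb 22, 1992.
The pile reaches peak temperature: Feb 22, 1992 + 6 days = Feb 28, 1992.
The first turning is done: Feb 28, 1992 + 31 days = Mar 30, 1992.
The thermophilic phase ends: Mar 30, 1992 + 4 days = Apr 3, 1992.
Curing is complete: Apr 3, 1992 + 5 days = Apr 8, 1992.
The compost is screened: Apr 8, 1992 + 14 days = Apr 22, 1992.
Apr 7, 1992 falls between when the thermophilic phase ends (Apr 3, 1992) and when curing is complete (Apr 8, 1992).

The thermophilic phase ends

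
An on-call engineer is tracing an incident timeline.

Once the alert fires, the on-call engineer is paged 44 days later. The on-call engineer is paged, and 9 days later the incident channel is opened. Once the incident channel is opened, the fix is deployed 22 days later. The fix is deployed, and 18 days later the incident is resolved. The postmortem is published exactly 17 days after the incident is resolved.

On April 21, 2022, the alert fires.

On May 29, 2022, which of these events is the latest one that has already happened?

The alert fires

The alert fires: Apr 21, 2022.
The on-call engineer is paged: Apr 21, 2022 + 44 days = Jun 4, 2022.
The incident channel is opened: Jun 4, 2022 + 9 days = Jun 13, 2022.
The fix is deployed: Jun 13, 2022 + 22 days = Jul 5, 2022.
The incident is resolved: Jul 5, 2022 + 18 days = Jul 23, 2022.
The postmortem is published: Jul 23, 2022 + 17 days = Aug 9, 2022.
May 29, 2022 falls between when the alert fires (Apr 21, 2022) and when the on-call engineer is paged (Jun 4, 2022).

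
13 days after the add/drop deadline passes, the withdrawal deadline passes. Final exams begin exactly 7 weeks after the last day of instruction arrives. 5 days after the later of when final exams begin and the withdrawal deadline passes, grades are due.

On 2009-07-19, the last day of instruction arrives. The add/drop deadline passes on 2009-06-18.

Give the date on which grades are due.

2009-09-11

The last day of instruction arrives: Jul 19, 2009.
Final exams begin: Jul 19, 2009 + 7 weeks = Sep 6, 2009.
The add/drop deadline passes: Jun 18, 2009.
The withdrawal deadline passes: Jun 18, 2009 + 13 days = Jul 1, 2009.
Both prerequisites met — final exams begin (Sep 6, 2009), the withdrawal deadline passes (Jul 1, 2009); the later is Sep 6, 2009.
Grades are due: Sep 6, 2009 + 5 days = Sep 11, 2009.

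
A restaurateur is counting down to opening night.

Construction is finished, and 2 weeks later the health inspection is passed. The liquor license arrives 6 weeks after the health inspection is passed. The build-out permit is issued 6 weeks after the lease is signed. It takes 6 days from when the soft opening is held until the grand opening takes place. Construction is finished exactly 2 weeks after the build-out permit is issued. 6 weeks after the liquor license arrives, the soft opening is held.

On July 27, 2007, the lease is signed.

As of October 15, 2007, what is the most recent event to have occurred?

The health inspection is passed

The lease is signed: Jul 27, 2007.
The build-out permit is issued: Jul 27, 2007 + 6 weeks = Sep 7, 2007.
Construction is finished: Sep 7, 2007 + 2 weeks = Sep 21, 2007.
The health inspection is passed: Sep 21, 2007 + 2 weeks = Oct 5, 2007.
The liquor license arrives: Oct 5, 2007 + 6 weeks = Nov 16, 2007.
The soft opening is held: Nov 16, 2007 + 6 weeks = Dec 28, 2007.
The grand opening takes place: Dec 28, 2007 + 6 days = Jan 3, 2008.
Oct 15, 2007 falls between when the health inspection is passed (Oct 5, 2007) and when the liquor license arrives (Nov 16, 2007).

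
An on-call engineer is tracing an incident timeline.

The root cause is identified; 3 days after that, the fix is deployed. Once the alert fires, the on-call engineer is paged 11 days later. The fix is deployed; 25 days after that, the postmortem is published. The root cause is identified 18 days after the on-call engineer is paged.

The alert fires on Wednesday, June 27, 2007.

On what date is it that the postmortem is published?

The alert fires: Jun 27, 2007.
The on-call engineer is paged: Jun 27, 2007 + 11 days = Jul 8, 2007.
The root cause is identified: Jul 8, 2007 + 18 days = Jul 26, 2007.
The fix is deployed: Jul 26, 2007 + 3 days = Jul 29, 2007.
The postmortem is published: Jul 29, 2007 + 25 days = Aug 23, 2007.

Thursday, August 23, 2007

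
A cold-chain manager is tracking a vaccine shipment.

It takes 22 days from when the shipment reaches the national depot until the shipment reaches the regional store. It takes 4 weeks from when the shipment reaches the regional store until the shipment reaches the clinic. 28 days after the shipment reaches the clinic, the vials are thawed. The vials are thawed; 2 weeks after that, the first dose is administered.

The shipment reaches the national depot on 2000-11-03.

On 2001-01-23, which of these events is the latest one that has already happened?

The shipment reaches the national depot: Nov 3, 2000.
The shipment reaches the regional store: Nov 3, 2000 + 22 days = Nov 25, 2000.
The shipment reaches the clinic: Nov 25, 2000 + 4 weeks = Dec 23, 2000.
The vials are thawed: Dec 23, 2000 + 28 days = Jan 20, 2001.
The first dose is administered: Jan 20, 2001 + 2 weeks = Feb 3, 2001.
Jan 23, 2001 falls between when the vials are thawed (Jan 20, 2001) and when the first dose is administered (Feb 3, 2001).

The vials are thawed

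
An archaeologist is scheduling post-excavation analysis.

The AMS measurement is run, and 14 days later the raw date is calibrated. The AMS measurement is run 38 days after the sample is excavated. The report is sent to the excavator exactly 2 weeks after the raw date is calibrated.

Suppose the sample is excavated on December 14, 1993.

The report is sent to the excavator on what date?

February 18, 1994

The sample is excavated: Dec 14, 1993.
The AMS measurement is run: Dec 14, 1993 + 38 days = Jan 21, 1994.
The raw date is calibrated: Jan 21, 1994 + 14 days = Feb 4, 1994.
The report is sent to the excavator: Feb 4, 1994 + 2 weeks = Feb 18, 1994.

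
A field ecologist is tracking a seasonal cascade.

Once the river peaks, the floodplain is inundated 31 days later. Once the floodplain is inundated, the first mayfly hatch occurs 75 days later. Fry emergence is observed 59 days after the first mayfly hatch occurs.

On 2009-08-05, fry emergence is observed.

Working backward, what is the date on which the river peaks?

Fry emergence is observed: Aug 5, 2009.
The first mayfly hatch occurs: Aug 5, 2009 − 59 days = Jun 7, 2009.
The floodplain is inundated: Jun 7, 2009 − 75 days = Mar 24, 2009.
The river peaks: Mar 24, 2009 − 31 days = Feb 21, 2009.

2009-02-21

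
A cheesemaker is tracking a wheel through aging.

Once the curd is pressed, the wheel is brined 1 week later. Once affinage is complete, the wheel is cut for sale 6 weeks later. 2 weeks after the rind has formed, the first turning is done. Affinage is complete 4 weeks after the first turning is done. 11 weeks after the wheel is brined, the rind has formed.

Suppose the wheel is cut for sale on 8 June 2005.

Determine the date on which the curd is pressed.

The wheel is cut for sale: Jun 8, 2005.
Affinage is complete: Jun 8, 2005 − 6 weeks = Apr 27, 2005.
The first turning is done: Apr 27, 2005 − 4 weeks = Mar 30, 2005.
The rind has formed: Mar 30, 2005 − 2 weeks = Mar 16, 2005.
The wheel is brined: Mar 16, 2005 − 11 weeks = Dec 29, 2004.
The curd is pressed: Dec 29, 2004 − 1 week = Dec 22, 2004.

22 December 2004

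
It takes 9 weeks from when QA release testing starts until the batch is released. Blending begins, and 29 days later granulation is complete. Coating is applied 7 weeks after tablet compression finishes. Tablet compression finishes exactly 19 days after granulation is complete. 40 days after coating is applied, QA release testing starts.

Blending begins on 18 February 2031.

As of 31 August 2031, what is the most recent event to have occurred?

QA release testing starts

Blending begins: Feb 18, 2031.
Granulation is complete: Feb 18, 2031 + 29 days = Mar 19, 2031.
Tablet compression finishes: Mar 19, 2031 + 19 days = Apr 7, 2031.
Coating is applied: Apr 7, 2031 + 7 weeks = May 26, 2031.
QA release testing starts: May 26, 2031 + 40 days = Jul 5, 2031.
The batch is released: Jul 5, 2031 + 9 weeks = Sep 6, 2031.
Aug 31, 2031 falls between when QA release testing starts (Jul 5, 2031) and when the batch is released (Sep 6, 2031).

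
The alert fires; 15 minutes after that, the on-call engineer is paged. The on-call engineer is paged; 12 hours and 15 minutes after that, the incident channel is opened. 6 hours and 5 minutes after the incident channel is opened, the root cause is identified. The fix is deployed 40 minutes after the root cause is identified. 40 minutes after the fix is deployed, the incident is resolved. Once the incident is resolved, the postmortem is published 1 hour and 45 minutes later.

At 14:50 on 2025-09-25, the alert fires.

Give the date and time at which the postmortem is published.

12:30 on 2025-09-26

The alert fires: 14:50 Sep 25, 2025.
The on-call engineer is paged: 14:50 Sep 25, 2025 + 15m = 15:05 Sep 25, 2025.
The incident channel is opened: 15:05 Sep 25, 2025 + 12h15m = 03:20 Sep 26, 2025.
The root cause is identified: 03:20 Sep 26, 2025 + 6h05m = 09:25 Sep 26, 2025.
The fix is deployed: 09:25 Sep 26, 2025 + 40m = 10:05 Sep 26, 2025.
The incident is resolved: 10:05 Sep 26, 2025 + 40m = 10:45 Sep 26, 2025.
The postmortem is published: 10:45 Sep 26, 2025 + 1h45m = 12:30 Sep 26, 2025.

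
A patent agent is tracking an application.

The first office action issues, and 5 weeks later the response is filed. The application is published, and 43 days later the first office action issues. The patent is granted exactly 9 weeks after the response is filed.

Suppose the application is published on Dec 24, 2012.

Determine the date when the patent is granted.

May 14, 2013

The application is published: Dec 24, 2012.
The first office action issues: Dec 24, 2012 + 43 days = Feb 5, 2013.
The response is filed: Feb 5, 2013 + 5 weeks = Mar 12, 2013.
The patent is granted: Mar 12, 2013 + 9 weeks = May 14, 2013.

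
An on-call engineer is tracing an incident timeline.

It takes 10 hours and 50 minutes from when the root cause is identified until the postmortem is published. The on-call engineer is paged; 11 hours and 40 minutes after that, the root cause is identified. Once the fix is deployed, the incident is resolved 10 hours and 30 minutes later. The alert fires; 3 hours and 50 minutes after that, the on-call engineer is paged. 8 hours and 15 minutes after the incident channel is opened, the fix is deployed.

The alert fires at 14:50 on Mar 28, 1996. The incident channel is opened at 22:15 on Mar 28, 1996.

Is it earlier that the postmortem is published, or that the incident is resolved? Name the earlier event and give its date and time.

The alert fires: 14:50 Mar 28, 1996.
The on-call engineer is paged: 14:50 Mar 28, 1996 + 3h50m = 18:40 Mar 28, 1996.
The root cause is identified: 18:40 Mar 28, 1996 + 11h40m = 06:20 Mar 29, 1996.
The postmortem is published: 06:20 Mar 29, 1996 + 10h50m = 17:10 Mar 29, 1996.
The incident channel is opened: 22:15 Mar 28, 1996.
The fix is deployed: 22:15 Mar 28, 1996 + 8h15m = 06:30 Mar 29, 1996.
The incident is resolved: 06:30 Mar 29, 1996 + 10h30m = 17:00 Mar 29, 1996.
Comparing: the postmortem is published at 17:10 Mar 29, 1996 vs the incident is resolved at 17:00 Mar 29, 1996. Earlier: the incident is resolved.

The incident is resolved — 17:00 on Mar 29, 1996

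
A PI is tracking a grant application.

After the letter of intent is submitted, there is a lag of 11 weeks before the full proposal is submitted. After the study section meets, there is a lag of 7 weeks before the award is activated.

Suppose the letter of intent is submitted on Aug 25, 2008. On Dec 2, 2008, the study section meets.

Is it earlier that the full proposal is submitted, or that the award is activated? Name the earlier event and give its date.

The letter of intent is submitted: Aug 25, 2008.
The full proposal is submitted: Aug 25, 2008 + 11 weeks = Nov 10, 2008.
The study section meets: Dec 2, 2008.
The award is activated: Dec 2, 2008 + 7 weeks = Jan 20, 2009.
Comparing: the full proposal is submitted on Nov 10, 2008 vs the award is activated on Jan 20, 2009. Earlier: the full proposal is submitted.

The full proposal is submitted — Nov 10, 2008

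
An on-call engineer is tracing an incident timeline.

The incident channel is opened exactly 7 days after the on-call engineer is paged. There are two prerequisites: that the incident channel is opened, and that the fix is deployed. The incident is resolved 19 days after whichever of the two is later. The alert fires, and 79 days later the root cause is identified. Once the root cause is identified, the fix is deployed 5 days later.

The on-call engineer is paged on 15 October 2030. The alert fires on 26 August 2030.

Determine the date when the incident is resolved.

The on-call engineer is paged: Oct 15, 2030.
The incident channel is opened: Oct 15, 2030 + 7 days = Oct 22, 2030.
The alert fires: Aug 26, 2030.
The root cause is identified: Aug 26, 2030 + 79 days = Nov 13, 2030.
The fix is deployed: Nov 13, 2030 + 5 days = Nov 18, 2030.
Both prerequisites met — the incident channel is opened (Oct 22, 2030), the fix is deployed (Nov 18, 2030); the later is Nov 18, 2030.
The incident is resolved: Nov 18, 2030 + 19 days = Dec 7, 2030.

7 December 2030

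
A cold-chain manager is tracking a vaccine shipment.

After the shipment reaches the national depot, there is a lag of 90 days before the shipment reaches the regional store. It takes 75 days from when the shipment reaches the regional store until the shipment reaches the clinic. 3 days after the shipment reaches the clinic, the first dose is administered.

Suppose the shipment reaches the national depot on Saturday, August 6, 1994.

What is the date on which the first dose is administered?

The shipment reaches the national depot: Aug 6, 1994.
The shipment reaches the regional store: Aug 6, 1994 + 90 days = Nov 4, 1994.
The shipment reaches the clinic: Nov 4, 1994 + 75 days = Jan 18, 1995.
The first dose is administered: Jan 18, 1995 + 3 days = Jan 21, 1995.

Saturday, January 21, 1995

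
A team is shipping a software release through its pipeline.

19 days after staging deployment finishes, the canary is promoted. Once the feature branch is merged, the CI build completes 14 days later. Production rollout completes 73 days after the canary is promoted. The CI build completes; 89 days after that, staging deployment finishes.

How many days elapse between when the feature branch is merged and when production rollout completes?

Causal path: the feature branch is merged → the CI build completes → staging deployment finishes → the canary is promoted → production rollout completes.
Total delay along the path: 14 + 89 + 19 + 73 = 195 days.

195 days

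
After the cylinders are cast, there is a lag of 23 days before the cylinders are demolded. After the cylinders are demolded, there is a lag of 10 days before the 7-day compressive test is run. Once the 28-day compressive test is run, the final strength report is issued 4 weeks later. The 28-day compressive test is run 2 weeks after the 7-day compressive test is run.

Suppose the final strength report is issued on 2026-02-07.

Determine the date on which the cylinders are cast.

2025-11-24

The final strength report is issued: Feb 7, 2026.
The 28-day compressive test is run: Feb 7, 2026 − 4 weeks = Jan 10, 2026.
The 7-day compressive test is run: Jan 10, 2026 − 2 weeks = Dec 27, 2025.
The cylinders are demolded: Dec 27, 2025 − 10 days = Dec 17, 2025.
The cylinders are cast: Dec 17, 2025 − 23 days = Nov 24, 2025.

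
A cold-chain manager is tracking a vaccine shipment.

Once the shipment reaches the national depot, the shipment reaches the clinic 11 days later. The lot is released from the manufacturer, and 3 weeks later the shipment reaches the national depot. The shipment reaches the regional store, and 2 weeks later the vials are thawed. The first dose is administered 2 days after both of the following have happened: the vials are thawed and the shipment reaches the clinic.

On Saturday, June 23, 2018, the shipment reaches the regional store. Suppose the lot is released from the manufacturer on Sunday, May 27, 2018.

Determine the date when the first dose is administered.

Monday, July 9, 2018

The shipment reaches the regional store: Jun 23, 2018.
The vials are thawed: Jun 23, 2018 + 2 weeks = Jul 7, 2018.
The lot is released from the manufacturer: May 27, 2018.
The shipment reaches the national depot: May 27, 2018 + 3 weeks = Jun 17, 2018.
The shipment reaches the clinic: Jun 17, 2018 + 11 days = Jun 28, 2018.
Both prerequisites met — the vials are thawed (Jul 7, 2018), the shipment reaches the clinic (Jun 28, 2018); the later is Jul 7, 2018.
The first dose is administered: Jul 7, 2018 + 2 days = Jul 9, 2018.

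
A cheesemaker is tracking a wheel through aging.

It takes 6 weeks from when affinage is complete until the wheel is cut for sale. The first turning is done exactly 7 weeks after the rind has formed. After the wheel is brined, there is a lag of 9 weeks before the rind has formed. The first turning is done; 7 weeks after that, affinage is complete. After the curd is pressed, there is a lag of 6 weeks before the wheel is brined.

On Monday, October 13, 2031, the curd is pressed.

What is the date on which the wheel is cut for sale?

The curd is pressed: Oct 13, 2031.
The wheel is brined: Oct 13, 2031 + 6 weeks = Nov 24, 2031.
The rind has formed: Nov 24, 2031 + 9 weeks = Jan 26, 2032.
The first turning is done: Jan 26, 2032 + 7 weeks = Mar 15, 2032.
Affinage is complete: Mar 15, 2032 + 7 weeks = May 3, 2032.
The wheel is cut for sale: May 3, 2032 + 6 weeks = Jun 14, 2032.

Monday, June 14, 2032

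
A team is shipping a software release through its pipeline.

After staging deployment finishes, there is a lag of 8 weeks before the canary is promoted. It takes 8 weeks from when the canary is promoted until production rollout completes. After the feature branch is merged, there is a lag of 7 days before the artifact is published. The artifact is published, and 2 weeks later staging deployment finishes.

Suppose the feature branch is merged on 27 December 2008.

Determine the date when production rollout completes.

The feature branch is merged: Dec 27, 2008.
The artifact is published: Dec 27, 2008 + 7 days = Jan 3, 2009.
Staging deployment finishes: Jan 3, 2009 + 2 weeks = Jan 17, 2009.
The canary is promoted: Jan 17, 2009 + 8 weeks = Mar 14, 2009.
Production rollout completes: Mar 14, 2009 + 8 weeks = May 9, 2009.

9 May 2009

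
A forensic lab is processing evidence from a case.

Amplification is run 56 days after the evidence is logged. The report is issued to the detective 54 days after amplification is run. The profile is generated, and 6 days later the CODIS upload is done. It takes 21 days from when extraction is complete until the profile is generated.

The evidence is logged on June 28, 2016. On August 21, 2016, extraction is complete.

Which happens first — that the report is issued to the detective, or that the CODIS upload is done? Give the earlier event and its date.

The evidence is logged: Jun 28, 2016.
Amplification is run: Jun 28, 2016 + 56 days = Aug 23, 2016.
The report is issued to the detective: Aug 23, 2016 + 54 days = Oct 16, 2016.
Extraction is complete: Aug 21, 2016.
The profile is generated: Aug 21, 2016 + 21 days = Sep 11, 2016.
The CODIS upload is done: Sep 11, 2016 + 6 days = Sep 17, 2016.
Comparing: the report is issued to the detective on Oct 16, 2016 vs the CODIS upload is done on Sep 17, 2016. Earlier: the CODIS upload is done.

The CODIS upload is done — September 17, 2016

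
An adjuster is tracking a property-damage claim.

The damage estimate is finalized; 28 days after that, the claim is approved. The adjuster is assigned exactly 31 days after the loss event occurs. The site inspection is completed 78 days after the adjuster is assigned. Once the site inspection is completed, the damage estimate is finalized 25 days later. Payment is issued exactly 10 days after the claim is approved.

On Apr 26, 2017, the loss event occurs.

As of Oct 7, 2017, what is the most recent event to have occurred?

The claim is approved

The loss event occurs: Apr 26, 2017.
The adjuster is assigned: Apr 26, 2017 + 31 days = May 27, 2017.
The site inspection is completed: May 27, 2017 + 78 days = Aug 13, 2017.
The damage estimate is finalized: Aug 13, 2017 + 25 days = Sep 7, 2017.
The claim is approved: Sep 7, 2017 + 28 days = Oct 5, 2017.
Payment is issued: Oct 5, 2017 + 10 days = Oct 15, 2017.
Oct 7, 2017 falls between when the claim is approved (Oct 5, 2017) and when payment is issued (Oct 15, 2017).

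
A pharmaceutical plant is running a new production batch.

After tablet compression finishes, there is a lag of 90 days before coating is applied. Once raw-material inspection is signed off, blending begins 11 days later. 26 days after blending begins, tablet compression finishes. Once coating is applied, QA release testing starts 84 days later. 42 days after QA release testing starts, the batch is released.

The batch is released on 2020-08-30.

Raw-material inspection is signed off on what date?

The batch is released: Aug 30, 2020.
QA release testing starts: Aug 30, 2020 − 42 days = Jul 19, 2020.
Coating is applied: Jul 19, 2020 − 84 days = Apr 26, 2020.
Tablet compression finishes: Apr 26, 2020 − 90 days = Jan 27, 2020.
Blending begins: Jan 27, 2020 − 26 days = Jan 1, 2020.
Raw-material inspection is signed off: Jan 1, 2020 − 11 days = Dec 21, 2019.

2019-12-21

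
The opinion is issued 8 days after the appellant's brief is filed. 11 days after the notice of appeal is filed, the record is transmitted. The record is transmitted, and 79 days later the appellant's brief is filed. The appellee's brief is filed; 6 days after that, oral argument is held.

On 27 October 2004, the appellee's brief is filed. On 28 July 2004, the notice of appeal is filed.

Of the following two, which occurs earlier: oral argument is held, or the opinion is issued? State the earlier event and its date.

The appellee's brief is filed: Oct 27, 2004.
Oral argument is held: Oct 27, 2004 + 6 days = Nov 2, 2004.
The notice of appeal is filed: Jul 28, 2004.
The record is transmitted: Jul 28, 2004 + 11 days = Aug 8, 2004.
The appellant's brief is filed: Aug 8, 2004 + 79 days = Oct 26, 2004.
The opinion is issued: Oct 26, 2004 + 8 days = Nov 3, 2004.
Comparing: oral argument is held on Nov 2, 2004 vs the opinion is issued on Nov 3, 2004. Earlier: oral argument is held.

Oral argument is held — 2 November 2004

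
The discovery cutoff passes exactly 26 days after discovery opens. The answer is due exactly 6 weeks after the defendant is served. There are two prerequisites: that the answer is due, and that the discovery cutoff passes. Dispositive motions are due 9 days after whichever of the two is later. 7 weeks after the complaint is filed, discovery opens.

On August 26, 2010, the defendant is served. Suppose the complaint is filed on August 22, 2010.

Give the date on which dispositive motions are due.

November 14, 2010

The defendant is served: Aug 26, 2010.
The answer is due: Aug 26, 2010 + 6 weeks = Oct 7, 2010.
The complaint is filed: Aug 22, 2010.
Discovery opens: Aug 22, 2010 + 7 weeks = Oct 10, 2010.
The discovery cutoff passes: Oct 10, 2010 + 26 days = Nov 5, 2010.
Both prerequisites met — the answer is due (Oct 7, 2010), the discovery cutoff passes (Nov 5, 2010); the later is Nov 5, 2010.
Dispositive motions are due: Nov 5, 2010 + 9 days = Nov 14, 2010.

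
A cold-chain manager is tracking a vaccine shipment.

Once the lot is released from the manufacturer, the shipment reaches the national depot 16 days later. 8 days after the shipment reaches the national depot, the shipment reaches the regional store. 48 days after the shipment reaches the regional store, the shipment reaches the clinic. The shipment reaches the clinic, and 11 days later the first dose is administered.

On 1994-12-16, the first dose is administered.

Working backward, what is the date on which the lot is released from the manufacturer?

The first dose is administered: Dec 16, 1994.
The shipment reaches the clinic: Dec 16, 1994 − 11 days = Dec 5, 1994.
The shipment reaches the regional store: Dec 5, 1994 − 48 days = Oct 18, 1994.
The shipment reaches the national depot: Oct 18, 1994 − 8 days = Oct 10, 1994.
The lot is released from the manufacturer: Oct 10, 1994 − 16 days = Sep 24, 1994.

1994-09-24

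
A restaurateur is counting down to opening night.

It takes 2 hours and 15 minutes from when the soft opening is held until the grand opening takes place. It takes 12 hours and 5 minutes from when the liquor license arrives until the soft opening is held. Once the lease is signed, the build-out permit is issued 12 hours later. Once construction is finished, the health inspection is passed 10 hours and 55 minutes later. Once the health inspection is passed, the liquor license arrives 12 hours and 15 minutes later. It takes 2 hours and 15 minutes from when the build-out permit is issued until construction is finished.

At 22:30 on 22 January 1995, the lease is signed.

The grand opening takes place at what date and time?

The lease is signed: 22:30 Jan 22, 1995.
The build-out permit is issued: 22:30 Jan 22, 1995 + 12h = 10:30 Jan 23, 1995.
Construction is finished: 10:30 Jan 23, 1995 + 2h15m = 12:45 Jan 23, 1995.
The health inspection is passed: 12:45 Jan 23, 1995 + 10h55m = 23:40 Jan 23, 1995.
The liquor license arrives: 23:40 Jan 23, 1995 + 12h15m = 11:55 Jan 24, 1995.
The soft opening is held: 11:55 Jan 24, 1995 + 12h05m = 00:00 Jan 25, 1995.
The grand opening takes place: 00:00 Jan 25, 1995 + 2h15m = 02:15 Jan 25, 1995.

02:15 on 25 January 1995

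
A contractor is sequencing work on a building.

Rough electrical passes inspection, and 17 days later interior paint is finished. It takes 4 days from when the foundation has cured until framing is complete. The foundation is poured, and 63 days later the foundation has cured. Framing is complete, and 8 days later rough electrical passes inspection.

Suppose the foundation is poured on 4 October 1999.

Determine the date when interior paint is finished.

The foundation is poured: Oct 4, 1999.
The foundation has cured: Oct 4, 1999 + 63 days = Dec 6, 1999.
Framing is complete: Dec 6, 1999 + 4 days = Dec 10, 1999.
Rough electrical passes inspection: Dec 10, 1999 + 8 days = Dec 18, 1999.
Interior paint is finished: Dec 18, 1999 + 17 days = Jan 4, 2000.

4 January 2000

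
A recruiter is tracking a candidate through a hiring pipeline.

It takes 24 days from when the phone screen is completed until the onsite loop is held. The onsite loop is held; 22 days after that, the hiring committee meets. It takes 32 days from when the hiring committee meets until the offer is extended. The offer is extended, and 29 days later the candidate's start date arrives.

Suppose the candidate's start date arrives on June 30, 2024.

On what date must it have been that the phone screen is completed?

The candidate's start date arrives: Jun 30, 2024.
The offer is extended: Jun 30, 2024 − 29 days = Jun 1, 2024.
The hiring committee meets: Jun 1, 2024 − 32 days = Apr 30, 2024.
The onsite loop is held: Apr 30, 2024 − 22 days = Apr 8, 2024.
The phone screen is completed: Apr 8, 2024 − 24 days = Mar 15, 2024.

March 15, 2024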